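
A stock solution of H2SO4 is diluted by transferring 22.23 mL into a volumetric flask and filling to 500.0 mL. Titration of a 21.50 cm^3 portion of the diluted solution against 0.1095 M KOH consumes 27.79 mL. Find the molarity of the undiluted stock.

n(KOH) = 0.1095 x 0.02779 = 0.003043 mol.
n(H2SO4) in the aliquot = 0.003043 x 1/2 = 0.001522 mol.
[diluted H2SO4] = 0.001522 / 0.02150 = 0.07077 M.
Dilution factor = 500.0/22.23 = 22.49, so [stock] = 0.07077 x 22.49 = 1.59 M.

1.59 M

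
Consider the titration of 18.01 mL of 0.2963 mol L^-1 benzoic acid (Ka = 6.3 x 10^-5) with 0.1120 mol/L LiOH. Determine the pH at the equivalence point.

n(C6H5COOH) = 0.2963 x 0.01801 = 0.005336 mol; V(LiOH) at equivalence = 0.005336/0.1120 = 0.04765 L.
At equivalence all the acid is converted to C6H5COO-; total volume = 0.01801 + 0.04765 = 0.06566 L, so [C6H5COO-] = 0.005336/0.06566 = 0.08128 M.
Kb = Kw/Ka = 1.0e-14 / 6.3 x 10^-5 = 1.59e-10.
[OH^-] = sqrt(Kb x [C6H5COO-]) = sqrt(1.59e-10 x 0.08128) = 3.59e-6 M.
pOH = 5.44, so pH = 14.00 - 5.44 = 8.56.

8.56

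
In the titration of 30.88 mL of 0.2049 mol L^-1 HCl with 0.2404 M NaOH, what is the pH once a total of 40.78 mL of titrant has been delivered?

12.69

n(acid) = 0.2049 x 0.03088 = 0.006327 mol; n(NaOH) added = 0.2404 x 0.04078 = 0.009804 mol.
Base is in excess by 0.009804 - 0.006327 = 0.003476 mol in a total volume of 0.07166 L.
[OH^-] = 0.003476/0.07166 = 0.04851 M, so pOH = 1.31 and pH = 14.00 - 1.31 = 12.69.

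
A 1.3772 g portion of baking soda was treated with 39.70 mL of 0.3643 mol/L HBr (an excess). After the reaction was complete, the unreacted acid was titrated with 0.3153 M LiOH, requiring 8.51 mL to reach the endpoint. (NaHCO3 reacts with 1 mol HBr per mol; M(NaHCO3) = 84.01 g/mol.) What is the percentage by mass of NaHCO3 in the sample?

71.9%

Total n(HBr) added = 0.3643 x 0.03970 = 0.01446 mol.
n(LiOH) used = 0.3153 x 0.008510 = 0.002683 mol, which equals the excess n(HBr).
So n(HBr) consumed by the sample = 0.01446 - 0.002683 = 0.01178 mol.
n(NaHCO3) = 0.01178 / 1 = 0.01178 mol.
mass NaHCO3 = 0.01178 x 84.01 = 0.9896 g, so %NaHCO3 = 0.9896/1.3772 x 100 = 71.9%.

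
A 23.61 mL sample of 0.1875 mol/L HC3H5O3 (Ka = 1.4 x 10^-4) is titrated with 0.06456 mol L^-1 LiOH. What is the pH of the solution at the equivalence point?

8.27

n(HC3H5O3) = 0.1875 x 0.02361 = 0.004427 mol; V(LiOH) at equivalence = 0.004427/0.06456 = 0.06857 L.
At equivalence all the acid is converted to C3H5O3-; total volume = 0.02361 + 0.06857 = 0.09218 L, so [C3H5O3-] = 0.004427/0.09218 = 0.04802 M.
Kb = Kw/Ka = 1.0e-14 / 1.4 x 10^-4 = 7.14e-11.
[OH^-] = sqrt(Kb x [C3H5O3-]) = sqrt(7.14e-11 x 0.04802) = 1.85e-6 M.
pOH = 5.73, so pH = 14.00 - 5.73 = 8.27.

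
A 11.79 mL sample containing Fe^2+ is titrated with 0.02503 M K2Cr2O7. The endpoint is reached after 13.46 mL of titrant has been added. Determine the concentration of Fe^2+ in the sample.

0.171 M

n(K2Cr2O7) = 0.02503 x 0.01346 = 0.0003369 mol.
From the balanced equation, 1 mol K2Cr2O7 reacts with 6 mol Fe^2+, so n(Fe^2+) = 0.0003369 x 6/1 = 0.002021 mol.
[Fe^2+] = 0.002021 / 0.01179 L = 0.171 M.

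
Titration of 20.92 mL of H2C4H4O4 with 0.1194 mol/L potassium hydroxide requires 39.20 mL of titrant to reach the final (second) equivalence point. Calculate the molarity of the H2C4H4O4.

0.112 M

n(KOH) = 0.1194 x 0.03920 = 0.004680 mol.
At the final (second) equivalence point, 2 mol OH^- react per mol H2C4H4O4, so n(H2C4H4O4) = 0.004680 / 2 = 0.002340 mol.
[H2C4H4O4] = 0.002340 / 0.02092 L = 0.112 M.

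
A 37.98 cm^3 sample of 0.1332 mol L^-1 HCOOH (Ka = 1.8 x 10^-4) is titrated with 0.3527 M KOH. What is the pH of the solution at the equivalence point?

8.37

n(HCOOH) = 0.1332 x 0.03798 = 0.005059 mol; V(KOH) at equivalence = 0.005059/0.3527 = 0.01434 L.
At equivalence all the acid is converted to HCOO-; total volume = 0.03798 + 0.01434 = 0.05232 L, so [HCOO-] = 0.005059/0.05232 = 0.09669 M.
Kb = Kw/Ka = 1.0e-14 / 1.8 x 10^-4 = 5.56e-11.
[OH^-] = sqrt(Kb x [HCOO-]) = sqrt(5.56e-11 x 0.09669) = 2.32e-6 M.
pOH = 5.63, so pH = 14.00 - 5.63 = 8.37.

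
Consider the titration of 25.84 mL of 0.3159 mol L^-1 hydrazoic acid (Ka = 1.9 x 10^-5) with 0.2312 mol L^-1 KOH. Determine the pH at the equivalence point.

n(HN3) = 0.3159 x 0.02584 = 0.008163 mol; V(KOH) at equivalence = 0.008163/0.2312 = 0.03531 L.
At equivalence all the acid is converted to N3-; total volume = 0.02584 + 0.03531 = 0.06115 L, so [N3-] = 0.008163/0.06115 = 0.1335 M.
Kb = Kw/Ka = 1.0e-14 / 1.9 x 10^-5 = 5.26e-10.
[OH^-] = sqrt(Kb x [N3-]) = sqrt(5.26e-10 x 0.1335) = 8.38e-6 M.
pOH = 5.08, so pH = 14.00 - 5.08 = 8.92.

8.92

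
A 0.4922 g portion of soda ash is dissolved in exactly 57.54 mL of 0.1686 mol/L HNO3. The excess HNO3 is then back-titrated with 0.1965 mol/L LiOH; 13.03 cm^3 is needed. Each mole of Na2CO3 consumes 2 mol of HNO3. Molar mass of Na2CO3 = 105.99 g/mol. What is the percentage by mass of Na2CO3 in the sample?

Total n(HNO3) added = 0.1686 x 0.05754 = 0.009701 mol.
n(LiOH) used = 0.1965 x 0.01303 = 0.002560 mol, which equals the excess n(HNO3).
So n(HNO3) consumed by the sample = 0.009701 - 0.002560 = 0.007141 mol.
n(Na2CO3) = 0.007141 / 2 = 0.003570 mol.
mass Na2CO3 = 0.003570 x 105.99 = 0.3784 g, so %Na2CO3 = 0.3784/0.4922 x 100 = 76.9%.

76.9%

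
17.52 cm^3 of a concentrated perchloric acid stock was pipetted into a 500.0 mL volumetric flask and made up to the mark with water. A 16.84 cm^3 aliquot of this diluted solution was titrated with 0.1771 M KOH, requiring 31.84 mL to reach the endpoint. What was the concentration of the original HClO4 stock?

9.56 M

n(KOH) = 0.1771 x 0.03184 = 0.005639 mol.
n(HClO4) in the aliquot = 0.005639 mol.
[diluted HClO4] = 0.005639 / 0.01684 = 0.3348 M.
Dilution factor = 500.0/17.52 = 28.54, so [stock] = 0.3348 x 28.54 = 9.56 M.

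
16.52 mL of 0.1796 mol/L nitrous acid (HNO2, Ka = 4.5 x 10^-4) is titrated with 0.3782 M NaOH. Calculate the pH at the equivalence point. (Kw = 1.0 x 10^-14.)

n(HNO2) = 0.1796 x 0.01652 = 0.002967 mol; V(NaOH) at equivalence = 0.002967/0.3782 = 0.007845 L.
At equivalence all the acid is converted to NO2-; total volume = 0.01652 + 0.007845 = 0.02437 L, so [NO2-] = 0.002967/0.02437 = 0.1218 M.
Kb = Kw/Ka = 1.0e-14 / 4.5 x 10^-4 = 2.22e-11.
[OH^-] = sqrt(Kb x [NO2-]) = sqrt(2.22e-11 x 0.1218) = 1.65e-6 M.
pOH = 5.78, so pH = 14.00 - 5.78 = 8.22.

8.22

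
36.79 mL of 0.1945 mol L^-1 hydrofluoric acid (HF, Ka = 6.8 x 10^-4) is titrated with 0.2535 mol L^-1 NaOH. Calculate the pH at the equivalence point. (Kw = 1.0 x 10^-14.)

8.10

n(HF) = 0.1945 x 0.03679 = 0.007156 mol; V(NaOH) at equivalence = 0.007156/0.2535 = 0.02823 L.
At equivalence all the acid is converted to F-; total volume = 0.03679 + 0.02823 = 0.06502 L, so [F-] = 0.007156/0.06502 = 0.1101 M.
Kb = Kw/Ka = 1.0e-14 / 6.8 x 10^-4 = 1.47e-11.
[OH^-] = sqrt(Kb x [F-]) = sqrt(1.47e-11 x 0.1101) = 1.27e-6 M.
pOH = 5.90, so pH = 14.00 - 5.90 = 8.10.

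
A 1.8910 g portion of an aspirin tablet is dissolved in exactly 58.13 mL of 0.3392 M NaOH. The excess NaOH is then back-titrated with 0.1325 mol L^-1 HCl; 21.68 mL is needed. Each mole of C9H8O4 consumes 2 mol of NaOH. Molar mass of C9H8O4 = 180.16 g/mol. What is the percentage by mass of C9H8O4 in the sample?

80.2%

Total n(NaOH) added = 0.3392 x 0.05813 = 0.01972 mol.
n(HCl) used = 0.1325 x 0.02168 = 0.002873 mol, which equals the excess n(NaOH).
So n(NaOH) consumed by the sample = 0.01972 - 0.002873 = 0.01685 mol.
n(C9H8O4) = 0.01685 / 2 = 0.008423 mol.
mass C9H8O4 = 0.008423 x 180.16 = 1.517 g, so %C9H8O4 = 1.517/1.8910 x 100 = 80.2%.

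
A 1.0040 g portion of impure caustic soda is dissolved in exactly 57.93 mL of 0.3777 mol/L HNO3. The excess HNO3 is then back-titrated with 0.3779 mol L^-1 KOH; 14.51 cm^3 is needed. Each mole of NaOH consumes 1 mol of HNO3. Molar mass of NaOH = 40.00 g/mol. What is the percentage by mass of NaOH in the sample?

Total n(HNO3) added = 0.3777 x 0.05793 = 0.02188 mol.
n(KOH) used = 0.3779 x 0.01451 = 0.005483 mol, which equals the excess n(HNO3).
So n(HNO3) consumed by the sample = 0.02188 - 0.005483 = 0.01640 mol.
n(NaOH) = 0.01640 / 1 = 0.01640 mol.
mass NaOH = 0.01640 x 40.00 = 0.6559 g, so %NaOH = 0.6559/1.0040 x 100 = 65.3%.

65.3%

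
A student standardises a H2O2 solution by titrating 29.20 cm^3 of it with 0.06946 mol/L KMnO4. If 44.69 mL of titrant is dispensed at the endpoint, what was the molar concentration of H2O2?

n(KMnO4) = 0.06946 x 0.04469 = 0.003104 mol.
From the balanced equation, 2 mol KMnO4 reacts with 5 mol H2O2, so n(H2O2) = 0.003104 x 5/2 = 0.007760 mol.
[H2O2] = 0.007760 / 0.02920 L = 0.266 M.

0.266 M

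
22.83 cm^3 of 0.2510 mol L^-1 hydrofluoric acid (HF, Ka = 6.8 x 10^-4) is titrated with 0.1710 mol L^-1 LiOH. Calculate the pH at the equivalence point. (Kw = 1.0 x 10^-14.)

8.09

n(HF) = 0.2510 x 0.02283 = 0.005730 mol; V(LiOH) at equivalence = 0.005730/0.1710 = 0.03351 L.
At equivalence all the acid is converted to F-; total volume = 0.02283 + 0.03351 = 0.05634 L, so [F-] = 0.005730/0.05634 = 0.1017 M.
Kb = Kw/Ka = 1.0e-14 / 6.8 x 10^-4 = 1.47e-11.
[OH^-] = sqrt(Kb x [F-]) = sqrt(1.47e-11 x 0.1017) = 1.22e-6 M.
pOH = 5.91, so pH = 14.00 - 5.91 = 8.09.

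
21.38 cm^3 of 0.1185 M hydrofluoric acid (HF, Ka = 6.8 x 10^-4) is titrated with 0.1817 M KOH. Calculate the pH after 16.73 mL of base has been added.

12.12

n(acid) = 0.1185 x 0.02138 = 0.002534 mol; n(KOH) added = 0.1817 x 0.01673 = 0.003040 mol.
Base is in excess by 0.003040 - 0.002534 = 0.0005063 mol in a total volume of 0.03811 L.
[OH^-] = 0.0005063/0.03811 = 0.01329 M, so pOH = 1.88 and pH = 14.00 - 1.88 = 12.12.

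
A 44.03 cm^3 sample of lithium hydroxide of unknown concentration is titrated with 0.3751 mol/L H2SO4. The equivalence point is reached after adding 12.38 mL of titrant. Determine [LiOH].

n(H2SO4) delivered = 0.3751 x 0.01238 = 0.004644 mol.
The reaction is 2 LiOH + 1 H2SO4, so n(LiOH) = 0.004644 x 2/1 = 0.009287 mol.
[LiOH] = 0.009287 mol / 0.04403 L = 0.211 M.

0.211 M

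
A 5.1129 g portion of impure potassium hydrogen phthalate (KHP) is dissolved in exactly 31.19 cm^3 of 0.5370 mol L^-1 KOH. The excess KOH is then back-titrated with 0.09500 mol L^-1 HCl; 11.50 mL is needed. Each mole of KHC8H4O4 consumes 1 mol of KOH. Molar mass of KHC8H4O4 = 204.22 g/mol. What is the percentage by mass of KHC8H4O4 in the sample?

Total n(KOH) added = 0.5370 x 0.03119 = 0.01675 mol.
n(HCl) used = 0.09500 x 0.01150 = 0.001092 mol, which equals the excess n(KOH).
So n(KOH) consumed by the sample = 0.01675 - 0.001092 = 0.01566 mol.
n(KHC8H4O4) = 0.01566 / 1 = 0.01566 mol.
mass KHC8H4O4 = 0.01566 x 204.22 = 3.197 g, so %KHC8H4O4 = 3.197/5.1129 x 100 = 62.5%.

62.5%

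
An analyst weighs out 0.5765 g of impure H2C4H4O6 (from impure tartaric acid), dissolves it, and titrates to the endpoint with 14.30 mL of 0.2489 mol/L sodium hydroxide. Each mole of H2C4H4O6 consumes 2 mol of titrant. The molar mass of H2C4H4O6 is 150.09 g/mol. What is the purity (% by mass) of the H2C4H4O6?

46.3%

n(NaOH) = 0.2489 x 0.01430 = 0.003559 mol.
n(H2C4H4O6) = 0.003559 / 2 = 0.001780 mol.
mass of H2C4H4O6 = 0.001780 x 150.09 = 0.2671 g.
% purity = 0.2671 / 0.5765 x 100 = 46.3%.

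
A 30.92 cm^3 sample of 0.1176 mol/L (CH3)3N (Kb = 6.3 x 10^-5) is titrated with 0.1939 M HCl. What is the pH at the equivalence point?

n((CH3)3N) = 0.1176 x 0.03092 = 0.003636 mol; V(HCl) at equivalence = 0.003636/0.1939 = 0.01875 L.
At equivalence the base is fully converted to (CH3)3NH+; total volume = 0.04967 L, so [(CH3)3NH+] = 0.003636/0.04967 = 0.07320 M.
Ka((CH3)3NH+) = Kw/Kb = 1.0e-14 / 6.3 x 10^-5 = 1.59e-10.
[H^+] = sqrt(Ka x [(CH3)3NH+]) = sqrt(1.59e-10 x 0.07320) = 3.41e-6 M.
pH = -log(3.41e-6) = 5.47.

5.47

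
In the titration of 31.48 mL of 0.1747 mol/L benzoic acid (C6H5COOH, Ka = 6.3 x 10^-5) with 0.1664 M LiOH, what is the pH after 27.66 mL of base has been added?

Initial n(C6H5COOH) = 0.1747 x 0.03148 = 0.005500 mol.
n(LiOH) added = 0.1664 x 0.02766 = 0.004603 mol, converting that many moles of C6H5COOH to C6H5COO-.
Remaining n(C6H5COOH) = 0.0008969 mol; n(C6H5COO-) = 0.004603 mol.
By Henderson-Hasselbalch, pH = pKa + log([A^-]/[HA]) = 4.20 + log(0.004603/0.0008969) = 4.20 + (+0.71) = 4.91.

4.91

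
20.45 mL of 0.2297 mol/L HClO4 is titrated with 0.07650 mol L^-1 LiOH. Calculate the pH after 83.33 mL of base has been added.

12.21

n(acid) = 0.2297 x 0.02045 = 0.004697 mol; n(LiOH) added = 0.07650 x 0.08333 = 0.006375 mol.
Base is in excess by 0.006375 - 0.004697 = 0.001677 mol in a total volume of 0.1038 L.
[OH^-] = 0.001677/0.1038 = 0.01616 M, so pOH = 1.79 and pH = 14.00 - 1.79 = 12.21.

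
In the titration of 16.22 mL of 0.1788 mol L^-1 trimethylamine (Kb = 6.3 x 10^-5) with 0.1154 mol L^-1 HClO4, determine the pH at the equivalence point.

5.48

n((CH3)3N) = 0.1788 x 0.01622 = 0.002900 mol; V(HClO4) at equivalence = 0.002900/0.1154 = 0.02513 L.
At equivalence the base is fully converted to (CH3)3NH+; total volume = 0.04135 L, so [(CH3)3NH+] = 0.002900/0.04135 = 0.07013 M.
Ka((CH3)3NH+) = Kw/Kb = 1.0e-14 / 6.3 x 10^-5 = 1.59e-10.
[H^+] = sqrt(Ka x [(CH3)3NH+]) = sqrt(1.59e-10 x 0.07013) = 3.34e-6 M.
pH = -log(3.34e-6) = 5.48.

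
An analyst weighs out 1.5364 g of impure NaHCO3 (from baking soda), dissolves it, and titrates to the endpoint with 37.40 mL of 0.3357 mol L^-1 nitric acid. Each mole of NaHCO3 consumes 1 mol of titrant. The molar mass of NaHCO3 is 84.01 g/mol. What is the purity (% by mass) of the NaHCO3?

68.7%

n(HNO3) = 0.3357 x 0.03740 = 0.01256 mol.
n(NaHCO3) = 0.01256 / 1 = 0.01256 mol.
mass of NaHCO3 = 0.01256 x 84.01 = 1.055 g.
% purity = 1.055 / 1.5364 x 100 = 68.7%.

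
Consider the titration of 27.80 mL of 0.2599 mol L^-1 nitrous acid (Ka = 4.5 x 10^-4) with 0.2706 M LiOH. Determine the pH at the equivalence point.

n(HNO2) = 0.2599 x 0.02780 = 0.007225 mol; V(LiOH) at equivalence = 0.007225/0.2706 = 0.02670 L.
At equivalence all the acid is converted to NO2-; total volume = 0.02780 + 0.02670 = 0.05450 L, so [NO2-] = 0.007225/0.05450 = 0.1326 M.
Kb = Kw/Ka = 1.0e-14 / 4.5 x 10^-4 = 2.22e-11.
[OH^-] = sqrt(Kb x [NO2-]) = sqrt(2.22e-11 x 0.1326) = 1.72e-6 M.
pOH = 5.77, so pH = 14.00 - 5.77 = 8.23.

8.23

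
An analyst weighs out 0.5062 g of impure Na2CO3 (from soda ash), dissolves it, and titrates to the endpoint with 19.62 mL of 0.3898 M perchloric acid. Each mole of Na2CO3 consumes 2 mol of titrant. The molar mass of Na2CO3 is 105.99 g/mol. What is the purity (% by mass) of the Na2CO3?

n(HClO4) = 0.3898 x 0.01962 = 0.007648 mol.
n(Na2CO3) = 0.007648 / 2 = 0.003824 mol.
mass of Na2CO3 = 0.003824 x 105.99 = 0.4053 g.
% purity = 0.4053 / 0.5062 x 100 = 80.1%.

80.1%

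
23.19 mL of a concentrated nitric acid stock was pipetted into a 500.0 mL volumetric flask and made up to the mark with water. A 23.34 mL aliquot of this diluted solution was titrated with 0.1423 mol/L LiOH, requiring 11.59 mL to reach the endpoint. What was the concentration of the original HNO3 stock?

n(LiOH) = 0.1423 x 0.01159 = 0.001649 mol.
n(HNO3) in the aliquot = 0.001649 mol.
[diluted HNO3] = 0.001649 / 0.02334 = 0.07066 M.
Dilution factor = 500.0/23.19 = 21.56, so [stock] = 0.07066 x 21.56 = 1.52 M.

1.52 M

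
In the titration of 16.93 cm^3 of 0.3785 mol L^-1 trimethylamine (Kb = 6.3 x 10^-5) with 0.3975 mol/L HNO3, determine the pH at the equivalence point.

n((CH3)3N) = 0.3785 x 0.01693 = 0.006408 mol; V(HNO3) at equivalence = 0.006408/0.3975 = 0.01612 L.
At equivalence the base is fully converted to (CH3)3NH+; total volume = 0.03305 L, so [(CH3)3NH+] = 0.006408/0.03305 = 0.1939 M.
Ka((CH3)3NH+) = Kw/Kb = 1.0e-14 / 6.3 x 10^-5 = 1.59e-10.
[H^+] = sqrt(Ka x [(CH3)3NH+]) = sqrt(1.59e-10 x 0.1939) = 5.55e-6 M.
pH = -log(5.55e-6) = 5.26.

5.26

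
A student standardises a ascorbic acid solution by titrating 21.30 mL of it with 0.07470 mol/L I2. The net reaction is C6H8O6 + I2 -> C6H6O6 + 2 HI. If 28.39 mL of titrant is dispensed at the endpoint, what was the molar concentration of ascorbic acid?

n(I2) = 0.07470 x 0.02839 = 0.002121 mol.
From the balanced equation, 1 mol I2 reacts with 1 mol ascorbic acid, so n(ascorbic acid) = 0.002121 x 1/1 = 0.002121 mol.
[ascorbic acid] = 0.002121 / 0.02130 L = 0.0996 M.

0.0996 M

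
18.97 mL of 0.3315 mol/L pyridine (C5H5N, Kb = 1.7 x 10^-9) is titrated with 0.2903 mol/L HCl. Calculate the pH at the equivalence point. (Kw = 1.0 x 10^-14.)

n(C5H5N) = 0.3315 x 0.01897 = 0.006289 mol; V(HCl) at equivalence = 0.006289/0.2903 = 0.02166 L.
At equivalence the base is fully converted to C5H5NH+; total volume = 0.04063 L, so [C5H5NH+] = 0.006289/0.04063 = 0.1548 M.
Ka(C5H5NH+) = Kw/Kb = 1.0e-14 / 1.7 x 10^-9 = 5.88e-6.
[H^+] = sqrt(Ka x [C5H5NH+]) = sqrt(5.88e-6 x 0.1548) = 0.000954 M.
pH = -log(0.000954) = 3.02.

3.02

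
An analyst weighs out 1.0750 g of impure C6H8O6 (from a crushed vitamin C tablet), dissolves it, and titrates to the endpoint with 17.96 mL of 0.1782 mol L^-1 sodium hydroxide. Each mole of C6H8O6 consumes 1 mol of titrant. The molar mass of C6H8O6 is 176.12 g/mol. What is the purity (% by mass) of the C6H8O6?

52.4%

n(NaOH) = 0.1782 x 0.01796 = 0.003200 mol.
n(C6H8O6) = 0.003200 / 1 = 0.003200 mol.
mass of C6H8O6 = 0.003200 x 176.12 = 0.5637 g.
% purity = 0.5637 / 1.0750 x 100 = 52.4%.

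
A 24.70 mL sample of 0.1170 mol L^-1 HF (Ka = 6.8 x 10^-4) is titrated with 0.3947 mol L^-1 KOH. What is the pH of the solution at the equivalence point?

n(HF) = 0.1170 x 0.02470 = 0.002890 mol; V(KOH) at equivalence = 0.002890/0.3947 = 0.007322 L.
At equivalence all the acid is converted to F-; total volume = 0.02470 + 0.007322 = 0.03202 L, so [F-] = 0.002890/0.03202 = 0.09025 M.
Kb = Kw/Ka = 1.0e-14 / 6.8 x 10^-4 = 1.47e-11.
[OH^-] = sqrt(Kb x [F-]) = sqrt(1.47e-11 x 0.09025) = 1.15e-6 M.
pOH = 5.94, so pH = 14.00 - 5.94 = 8.06.

8.06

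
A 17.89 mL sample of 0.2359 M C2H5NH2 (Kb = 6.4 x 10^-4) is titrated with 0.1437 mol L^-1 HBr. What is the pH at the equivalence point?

5.93

n(C2H5NH2) = 0.2359 x 0.01789 = 0.004220 mol; V(HBr) at equivalence = 0.004220/0.1437 = 0.02937 L.
At equivalence the base is fully converted to C2H5NH3+; total volume = 0.04726 L, so [C2H5NH3+] = 0.004220/0.04726 = 0.08930 M.
Ka(C2H5NH3+) = Kw/Kb = 1.0e-14 / 6.4 x 10^-4 = 1.56e-11.
[H^+] = sqrt(Ka x [C2H5NH3+]) = sqrt(1.56e-11 x 0.08930) = 1.18e-6 M.
pH = -log(1.18e-6) = 5.93.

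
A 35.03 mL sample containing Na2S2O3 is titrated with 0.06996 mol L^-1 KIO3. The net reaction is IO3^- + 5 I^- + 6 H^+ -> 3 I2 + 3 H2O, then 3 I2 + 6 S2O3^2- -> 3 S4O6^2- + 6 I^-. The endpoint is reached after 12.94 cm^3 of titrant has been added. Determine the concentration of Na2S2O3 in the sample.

n(KIO3) = 0.06996 x 0.01294 = 0.0009053 mol.
From the balanced equation, 1 mol KIO3 reacts with 6 mol Na2S2O3, so n(Na2S2O3) = 0.0009053 x 6/1 = 0.005432 mol.
[Na2S2O3] = 0.005432 / 0.03503 L = 0.155 M.

0.155 M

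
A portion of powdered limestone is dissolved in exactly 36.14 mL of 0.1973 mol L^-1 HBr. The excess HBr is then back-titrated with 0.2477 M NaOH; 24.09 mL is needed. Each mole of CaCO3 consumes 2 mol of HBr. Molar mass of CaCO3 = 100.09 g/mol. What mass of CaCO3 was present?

Total n(HBr) added = 0.1973 x 0.03614 = 0.007130 mol.
n(NaOH) used = 0.2477 x 0.02409 = 0.005967 mol, which equals the excess n(HBr).
So n(HBr) consumed by the sample = 0.007130 - 0.005967 = 0.001163 mol.
n(CaCO3) = 0.001163 / 2 = 0.0005817 mol.
mass = 0.0005817 mol x 100.09 g/mol = 0.0582 g.

0.0582 g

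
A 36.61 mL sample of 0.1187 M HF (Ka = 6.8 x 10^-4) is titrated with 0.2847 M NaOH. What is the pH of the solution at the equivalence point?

n(HF) = 0.1187 x 0.03661 = 0.004346 mol; V(NaOH) at equivalence = 0.004346/0.2847 = 0.01526 L.
At equivalence all the acid is converted to F-; total volume = 0.03661 + 0.01526 = 0.05187 L, so [F-] = 0.004346/0.05187 = 0.08377 M.
Kb = Kw/Ka = 1.0e-14 / 6.8 x 10^-4 = 1.47e-11.
[OH^-] = sqrt(Kb x [F-]) = sqrt(1.47e-11 x 0.08377) = 1.11e-6 M.
pOH = 5.95, so pH = 14.00 - 5.95 = 8.05.

8.05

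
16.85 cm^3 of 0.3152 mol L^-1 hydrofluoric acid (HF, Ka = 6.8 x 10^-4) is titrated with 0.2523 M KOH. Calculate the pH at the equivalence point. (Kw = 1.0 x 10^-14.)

n(HF) = 0.3152 x 0.01685 = 0.005311 mol; V(KOH) at equivalence = 0.005311/0.2523 = 0.02105 L.
At equivalence all the acid is converted to F-; total volume = 0.01685 + 0.02105 = 0.03790 L, so [F-] = 0.005311/0.03790 = 0.1401 M.
Kb = Kw/Ka = 1.0e-14 / 6.8 x 10^-4 = 1.47e-11.
[OH^-] = sqrt(Kb x [F-]) = sqrt(1.47e-11 x 0.1401) = 1.44e-6 M.
pOH = 5.84, so pH = 14.00 - 5.84 = 8.16.

8.16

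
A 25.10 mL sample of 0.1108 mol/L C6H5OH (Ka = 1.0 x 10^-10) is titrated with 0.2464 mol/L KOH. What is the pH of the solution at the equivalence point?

11.44

n(C6H5OH) = 0.1108 x 0.02510 = 0.002781 mol; V(KOH) at equivalence = 0.002781/0.2464 = 0.01129 L.
At equivalence all the acid is converted to C6H5O-; total volume = 0.02510 + 0.01129 = 0.03639 L, so [C6H5O-] = 0.002781/0.03639 = 0.07643 M.
Kb = Kw/Ka = 1.0e-14 / 1.0 x 10^-10 = 0.000100.
[OH^-] = sqrt(Kb x [C6H5O-]) = sqrt(0.000100 x 0.07643) = 0.00276 M.
pOH = 2.56, so pH = 14.00 - 2.56 = 11.44.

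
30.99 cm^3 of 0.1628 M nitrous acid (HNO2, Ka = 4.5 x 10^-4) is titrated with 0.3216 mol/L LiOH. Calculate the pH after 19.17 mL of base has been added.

n(acid) = 0.1628 x 0.03099 = 0.005045 mol; n(LiOH) added = 0.3216 x 0.01917 = 0.006165 mol.
Base is in excess by 0.006165 - 0.005045 = 0.001120 mol in a total volume of 0.05016 L.
[OH^-] = 0.001120/0.05016 = 0.02233 M, so pOH = 1.65 and pH = 14.00 - 1.65 = 12.35.

12.35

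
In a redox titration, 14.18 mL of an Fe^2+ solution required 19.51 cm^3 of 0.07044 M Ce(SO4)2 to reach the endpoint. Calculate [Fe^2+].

0.0969 M

n(Ce(SO4)2) = 0.07044 x 0.01951 = 0.001374 mol.
From the balanced equation, 1 mol Ce(SO4)2 reacts with 1 mol Fe^2+, so n(Fe^2+) = 0.001374 x 1/1 = 0.001374 mol.
[Fe^2+] = 0.001374 / 0.01418 L = 0.0969 M.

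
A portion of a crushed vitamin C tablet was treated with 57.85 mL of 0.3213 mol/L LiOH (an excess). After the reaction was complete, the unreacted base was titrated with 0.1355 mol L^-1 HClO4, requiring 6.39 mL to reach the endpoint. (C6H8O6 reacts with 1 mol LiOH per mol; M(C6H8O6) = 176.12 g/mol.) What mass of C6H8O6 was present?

Total n(LiOH) added = 0.3213 x 0.05785 = 0.01859 mol.
n(HClO4) used = 0.1355 x 0.006390 = 0.0008658 mol, which equals the excess n(LiOH).
So n(LiOH) consumed by the sample = 0.01859 - 0.0008658 = 0.01772 mol.
n(C6H8O6) = 0.01772 / 1 = 0.01772 mol.
mass = 0.01772 mol x 176.12 g/mol = 3.12 g.

3.12 g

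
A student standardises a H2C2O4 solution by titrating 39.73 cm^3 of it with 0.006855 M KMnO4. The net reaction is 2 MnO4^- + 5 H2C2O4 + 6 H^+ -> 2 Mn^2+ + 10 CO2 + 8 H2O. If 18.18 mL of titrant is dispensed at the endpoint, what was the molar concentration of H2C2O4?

n(KMnO4) = 0.006855 x 0.01818 = 0.0001246 mol.
From the balanced equation, 2 mol KMnO4 reacts with 5 mol H2C2O4, so n(H2C2O4) = 0.0001246 x 5/2 = 0.0003116 mol.
[H2C2O4] = 0.0003116 / 0.03973 L = 0.00784 M.

0.00784 M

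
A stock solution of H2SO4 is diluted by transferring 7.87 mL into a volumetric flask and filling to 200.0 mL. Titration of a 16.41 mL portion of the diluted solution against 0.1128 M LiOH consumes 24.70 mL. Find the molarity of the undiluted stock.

n(LiOH) = 0.1128 x 0.02470 = 0.002786 mol.
n(H2SO4) in the aliquot = 0.002786 x 1/2 = 0.001393 mol.
[diluted H2SO4] = 0.001393 / 0.01641 = 0.08489 M.
Dilution factor = 200.0/7.870 = 25.41, so [stock] = 0.08489 x 25.41 = 2.16 M.

2.16 M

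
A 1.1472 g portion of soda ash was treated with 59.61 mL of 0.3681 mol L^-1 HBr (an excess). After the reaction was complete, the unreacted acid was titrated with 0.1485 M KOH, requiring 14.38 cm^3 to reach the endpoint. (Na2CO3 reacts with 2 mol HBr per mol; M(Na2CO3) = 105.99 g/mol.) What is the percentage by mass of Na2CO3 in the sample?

Total n(HBr) added = 0.3681 x 0.05961 = 0.02194 mol.
n(KOH) used = 0.1485 x 0.01438 = 0.002135 mol, which equals the excess n(HBr).
So n(HBr) consumed by the sample = 0.02194 - 0.002135 = 0.01981 mol.
n(Na2CO3) = 0.01981 / 2 = 0.009904 mol.
mass Na2CO3 = 0.009904 x 105.99 = 1.050 g, so %Na2CO3 = 1.050/1.1472 x 100 = 91.5%.

91.5%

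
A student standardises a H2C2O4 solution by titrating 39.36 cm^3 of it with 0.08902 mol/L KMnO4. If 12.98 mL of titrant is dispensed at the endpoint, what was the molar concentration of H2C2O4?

n(KMnO4) = 0.08902 x 0.01298 = 0.001155 mol.
From the balanced equation, 2 mol KMnO4 reacts with 5 mol H2C2O4, so n(H2C2O4) = 0.001155 x 5/2 = 0.002889 mol.
[H2C2O4] = 0.002889 / 0.03936 L = 0.0734 M.

0.0734 M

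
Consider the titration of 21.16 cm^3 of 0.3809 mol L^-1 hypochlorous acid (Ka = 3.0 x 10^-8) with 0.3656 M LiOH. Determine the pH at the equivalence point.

10.40

n(HClO) = 0.3809 x 0.02116 = 0.008060 mol; V(LiOH) at equivalence = 0.008060/0.3656 = 0.02205 L.
At equivalence all the acid is converted to ClO-; total volume = 0.02116 + 0.02205 = 0.04321 L, so [ClO-] = 0.008060/0.04321 = 0.1865 M.
Kb = Kw/Ka = 1.0e-14 / 3.0 x 10^-8 = 3.33e-7.
[OH^-] = sqrt(Kb x [ClO-]) = sqrt(3.33e-7 x 0.1865) = 0.000249 M.
pOH = 3.60, so pH = 14.00 - 3.60 = 10.40.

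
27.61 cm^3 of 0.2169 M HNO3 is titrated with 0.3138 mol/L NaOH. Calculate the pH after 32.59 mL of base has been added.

n(acid) = 0.2169 x 0.02761 = 0.005989 mol; n(NaOH) added = 0.3138 x 0.03259 = 0.01023 mol.
Base is in excess by 0.01023 - 0.005989 = 0.004238 mol in a total volume of 0.06020 L.
[OH^-] = 0.004238/0.06020 = 0.07040 M, so pOH = 1.15 and pH = 14.00 - 1.15 = 12.85.

12.85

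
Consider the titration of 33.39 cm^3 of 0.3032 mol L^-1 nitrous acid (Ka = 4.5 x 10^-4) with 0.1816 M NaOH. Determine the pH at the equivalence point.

8.20

n(HNO2) = 0.3032 x 0.03339 = 0.01012 mol; V(NaOH) at equivalence = 0.01012/0.1816 = 0.05575 L.
At equivalence all the acid is converted to NO2-; total volume = 0.03339 + 0.05575 = 0.08914 L, so [NO2-] = 0.01012/0.08914 = 0.1136 M.
Kb = Kw/Ka = 1.0e-14 / 4.5 x 10^-4 = 2.22e-11.
[OH^-] = sqrt(Kb x [NO2-]) = sqrt(2.22e-11 x 0.1136) = 1.59e-6 M.
pOH = 5.80, so pH = 14.00 - 5.80 = 8.20.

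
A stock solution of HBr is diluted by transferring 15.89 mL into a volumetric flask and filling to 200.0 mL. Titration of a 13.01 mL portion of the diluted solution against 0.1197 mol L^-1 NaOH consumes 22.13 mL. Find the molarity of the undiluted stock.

n(NaOH) = 0.1197 x 0.02213 = 0.002649 mol.
n(HBr) in the aliquot = 0.002649 mol.
[diluted HBr] = 0.002649 / 0.01301 = 0.2036 M.
Dilution factor = 200.0/15.89 = 12.59, so [stock] = 0.2036 x 12.59 = 2.56 M.

2.56 M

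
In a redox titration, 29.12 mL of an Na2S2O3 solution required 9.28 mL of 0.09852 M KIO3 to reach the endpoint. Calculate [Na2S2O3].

n(KIO3) = 0.09852 x 0.009280 = 0.0009143 mol.
From the balanced equation, 1 mol KIO3 reacts with 6 mol Na2S2O3, so n(Na2S2O3) = 0.0009143 x 6/1 = 0.005486 mol.
[Na2S2O3] = 0.005486 / 0.02912 L = 0.188 M.

0.188 M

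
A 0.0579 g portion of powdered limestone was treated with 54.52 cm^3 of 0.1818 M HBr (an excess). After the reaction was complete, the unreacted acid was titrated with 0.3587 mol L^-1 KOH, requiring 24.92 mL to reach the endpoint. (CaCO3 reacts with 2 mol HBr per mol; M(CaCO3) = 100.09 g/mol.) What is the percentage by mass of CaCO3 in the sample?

84.1%

Total n(HBr) added = 0.1818 x 0.05452 = 0.009912 mol.
n(KOH) used = 0.3587 x 0.02492 = 0.008939 mol, which equals the excess n(HBr).
So n(HBr) consumed by the sample = 0.009912 - 0.008939 = 0.0009729 mol.
n(CaCO3) = 0.0009729 / 2 = 0.0004865 mol.
mass CaCO3 = 0.0004865 x 100.09 = 0.04869 g, so %CaCO3 = 0.04869/0.0579 x 100 = 84.1%.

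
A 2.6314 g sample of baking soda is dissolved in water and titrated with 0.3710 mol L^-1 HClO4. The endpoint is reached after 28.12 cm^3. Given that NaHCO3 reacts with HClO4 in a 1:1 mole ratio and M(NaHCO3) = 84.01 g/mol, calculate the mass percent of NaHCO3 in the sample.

n(HClO4) = 0.3710 x 0.02812 = 0.01043 mol.
n(NaHCO3) = 0.01043 / 1 = 0.01043 mol.
mass of NaHCO3 = 0.01043 x 84.01 = 0.8764 g.
% purity = 0.8764 / 2.6314 x 100 = 33.3%.

33.3%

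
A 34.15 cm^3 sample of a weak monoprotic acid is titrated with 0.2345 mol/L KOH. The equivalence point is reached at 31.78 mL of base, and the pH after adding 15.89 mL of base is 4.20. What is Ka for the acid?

15.89 mL is half of the equivalence volume, so this is the half-equivalence point where [HA] = [A^-].
At half-equivalence pH = pKa, so pKa = 4.20.
Ka = 10^(-4.20) = 6.3 x 10^-5.

6.3 x 10^-5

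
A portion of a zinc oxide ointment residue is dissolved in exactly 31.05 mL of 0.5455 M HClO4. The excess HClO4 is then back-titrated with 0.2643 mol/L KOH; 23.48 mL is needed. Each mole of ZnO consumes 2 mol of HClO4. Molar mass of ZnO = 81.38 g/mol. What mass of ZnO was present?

0.437 g

Total n(HClO4) added = 0.5455 x 0.03105 = 0.01694 mol.
n(KOH) used = 0.2643 x 0.02348 = 0.006206 mol, which equals the excess n(HClO4).
So n(HClO4) consumed by the sample = 0.01694 - 0.006206 = 0.01073 mol.
n(ZnO) = 0.01073 / 2 = 0.005366 mol.
mass = 0.005366 mol x 81.38 g/mol = 0.437 g.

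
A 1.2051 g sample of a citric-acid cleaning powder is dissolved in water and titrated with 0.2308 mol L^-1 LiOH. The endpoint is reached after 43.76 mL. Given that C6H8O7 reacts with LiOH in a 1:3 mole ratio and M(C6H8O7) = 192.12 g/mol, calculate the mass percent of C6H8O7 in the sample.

n(LiOH) = 0.2308 x 0.04376 = 0.01010 mol.
n(C6H8O7) = 0.01010 / 3 = 0.003367 mol.
mass of C6H8O7 = 0.003367 x 192.12 = 0.6468 g.
% purity = 0.6468 / 1.2051 x 100 = 53.7%.

53.7%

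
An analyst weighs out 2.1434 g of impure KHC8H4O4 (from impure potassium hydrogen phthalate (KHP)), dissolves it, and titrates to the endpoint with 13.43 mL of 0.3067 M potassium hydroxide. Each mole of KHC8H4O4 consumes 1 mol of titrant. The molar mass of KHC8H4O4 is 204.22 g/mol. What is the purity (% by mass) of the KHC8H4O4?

n(KOH) = 0.3067 x 0.01343 = 0.004119 mol.
n(KHC8H4O4) = 0.004119 / 1 = 0.004119 mol.
mass of KHC8H4O4 = 0.004119 x 204.22 = 0.8412 g.
% purity = 0.8412 / 2.1434 x 100 = 39.2%.

39.2%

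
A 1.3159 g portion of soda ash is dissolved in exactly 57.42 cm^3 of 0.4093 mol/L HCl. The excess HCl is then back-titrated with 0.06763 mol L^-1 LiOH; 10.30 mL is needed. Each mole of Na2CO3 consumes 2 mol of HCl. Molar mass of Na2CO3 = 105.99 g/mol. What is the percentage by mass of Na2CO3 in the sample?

Total n(HCl) added = 0.4093 x 0.05742 = 0.02350 mol.
n(LiOH) used = 0.06763 x 0.01030 = 0.0006966 mol, which equals the excess n(HCl).
So n(HCl) consumed by the sample = 0.02350 - 0.0006966 = 0.02281 mol.
n(Na2CO3) = 0.02281 / 2 = 0.01140 mol.
mass Na2CO3 = 0.01140 x 105.99 = 1.209 g, so %Na2CO3 = 1.209/1.3159 x 100 = 91.8%.

91.8%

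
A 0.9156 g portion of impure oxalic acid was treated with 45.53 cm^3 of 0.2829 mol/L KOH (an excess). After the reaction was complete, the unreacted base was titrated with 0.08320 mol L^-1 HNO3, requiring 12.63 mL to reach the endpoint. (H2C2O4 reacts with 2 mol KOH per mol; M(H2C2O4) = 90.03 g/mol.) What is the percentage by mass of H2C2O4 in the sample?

58.2%

Total n(KOH) added = 0.2829 x 0.04553 = 0.01288 mol.
n(HNO3) used = 0.08320 x 0.01263 = 0.001051 mol, which equals the excess n(KOH).
So n(KOH) consumed by the sample = 0.01288 - 0.001051 = 0.01183 mol.
n(H2C2O4) = 0.01183 / 2 = 0.005915 mol.
mass H2C2O4 = 0.005915 x 90.03 = 0.5325 g, so %H2C2O4 = 0.5325/0.9156 x 100 = 58.2%.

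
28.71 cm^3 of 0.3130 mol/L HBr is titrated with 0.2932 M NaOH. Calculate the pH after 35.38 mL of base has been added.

n(acid) = 0.3130 x 0.02871 = 0.008986 mol; n(NaOH) added = 0.2932 x 0.03538 = 0.01037 mol.
Base is in excess by 0.01037 - 0.008986 = 0.001387 mol in a total volume of 0.06409 L.
[OH^-] = 0.001387/0.06409 = 0.02164 M, so pOH = 1.66 and pH = 14.00 - 1.66 = 12.34.

12.34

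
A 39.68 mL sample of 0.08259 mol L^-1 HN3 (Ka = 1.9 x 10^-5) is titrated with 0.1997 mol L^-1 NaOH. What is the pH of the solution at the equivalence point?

8.74

n(HN3) = 0.08259 x 0.03968 = 0.003277 mol; V(NaOH) at equivalence = 0.003277/0.1997 = 0.01641 L.
At equivalence all the acid is converted to N3-; total volume = 0.03968 + 0.01641 = 0.05609 L, so [N3-] = 0.003277/0.05609 = 0.05843 M.
Kb = Kw/Ka = 1.0e-14 / 1.9 x 10^-5 = 5.26e-10.
[OH^-] = sqrt(Kb x [N3-]) = sqrt(5.26e-10 x 0.05843) = 5.55e-6 M.
pOH = 5.26, so pH = 14.00 - 5.26 = 8.74.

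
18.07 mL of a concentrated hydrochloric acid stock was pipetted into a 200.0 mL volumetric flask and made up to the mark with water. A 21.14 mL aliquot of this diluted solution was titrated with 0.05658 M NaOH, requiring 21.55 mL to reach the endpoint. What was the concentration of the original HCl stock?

0.638 M

n(NaOH) = 0.05658 x 0.02155 = 0.001219 mol.
n(HCl) in the aliquot = 0.001219 mol.
[diluted HCl] = 0.001219 / 0.02114 = 0.05768 M.
Dilution factor = 200.0/18.07 = 11.07, so [stock] = 0.05768 x 11.07 = 0.638 M.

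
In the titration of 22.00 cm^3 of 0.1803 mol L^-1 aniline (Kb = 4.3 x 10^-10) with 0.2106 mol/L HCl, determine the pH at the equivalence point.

2.82

n(C6H5NH2) = 0.1803 x 0.02200 = 0.003967 mol; V(HCl) at equivalence = 0.003967/0.2106 = 0.01883 L.
At equivalence the base is fully converted to C6H5NH3+; total volume = 0.04083 L, so [C6H5NH3+] = 0.003967/0.04083 = 0.09714 M.
Ka(C6H5NH3+) = Kw/Kb = 1.0e-14 / 4.3 x 10^-10 = 2.33e-5.
[H^+] = sqrt(Ka x [C6H5NH3+]) = sqrt(2.33e-5 x 0.09714) = 0.00150 M.
pH = -log(0.00150) = 2.82.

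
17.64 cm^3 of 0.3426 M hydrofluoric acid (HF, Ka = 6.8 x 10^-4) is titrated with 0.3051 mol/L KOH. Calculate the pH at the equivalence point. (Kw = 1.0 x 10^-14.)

n(HF) = 0.3426 x 0.01764 = 0.006043 mol; V(KOH) at equivalence = 0.006043/0.3051 = 0.01981 L.
At equivalence all the acid is converted to F-; total volume = 0.01764 + 0.01981 = 0.03745 L, so [F-] = 0.006043/0.03745 = 0.1614 M.
Kb = Kw/Ka = 1.0e-14 / 6.8 x 10^-4 = 1.47e-11.
[OH^-] = sqrt(Kb x [F-]) = sqrt(1.47e-11 x 0.1614) = 1.54e-6 M.
pOH = 5.81, so pH = 14.00 - 5.81 = 8.19.

8.19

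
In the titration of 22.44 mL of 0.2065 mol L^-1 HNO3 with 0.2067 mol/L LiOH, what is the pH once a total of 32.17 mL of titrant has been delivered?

12.57

n(acid) = 0.2065 x 0.02244 = 0.004634 mol; n(LiOH) added = 0.2067 x 0.03217 = 0.006650 mol.
Base is in excess by 0.006650 - 0.004634 = 0.002016 mol in a total volume of 0.05461 L.
[OH^-] = 0.002016/0.05461 = 0.03691 M, so pOH = 1.43 and pH = 14.00 - 1.43 = 12.57.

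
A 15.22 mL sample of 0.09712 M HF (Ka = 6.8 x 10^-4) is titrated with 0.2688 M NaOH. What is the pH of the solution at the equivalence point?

n(HF) = 0.09712 x 0.01522 = 0.001478 mol; V(NaOH) at equivalence = 0.001478/0.2688 = 0.005499 L.
At equivalence all the acid is converted to F-; total volume = 0.01522 + 0.005499 = 0.02072 L, so [F-] = 0.001478/0.02072 = 0.07134 M.
Kb = Kw/Ka = 1.0e-14 / 6.8 x 10^-4 = 1.47e-11.
[OH^-] = sqrt(Kb x [F-]) = sqrt(1.47e-11 x 0.07134) = 1.02e-6 M.
pOH = 5.99, so pH = 14.00 - 5.99 = 8.01.

8.01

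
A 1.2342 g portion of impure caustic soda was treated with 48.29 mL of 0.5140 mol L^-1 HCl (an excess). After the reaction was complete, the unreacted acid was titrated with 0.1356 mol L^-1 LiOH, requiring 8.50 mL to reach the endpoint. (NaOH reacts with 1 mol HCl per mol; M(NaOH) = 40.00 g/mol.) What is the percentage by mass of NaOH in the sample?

Total n(HCl) added = 0.5140 x 0.04829 = 0.02482 mol.
n(LiOH) used = 0.1356 x 0.008500 = 0.001153 mol, which equals the excess n(HCl).
So n(HCl) consumed by the sample = 0.02482 - 0.001153 = 0.02367 mol.
n(NaOH) = 0.02367 / 1 = 0.02367 mol.
mass NaOH = 0.02367 x 40.00 = 0.9467 g, so %NaOH = 0.9467/1.2342 x 100 = 76.7%.

76.7%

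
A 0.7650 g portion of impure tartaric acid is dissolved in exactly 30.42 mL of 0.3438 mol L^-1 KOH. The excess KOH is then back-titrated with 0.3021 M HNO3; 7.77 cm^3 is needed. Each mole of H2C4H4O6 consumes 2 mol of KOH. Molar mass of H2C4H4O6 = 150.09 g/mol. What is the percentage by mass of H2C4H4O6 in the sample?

79.6%

Total n(KOH) added = 0.3438 x 0.03042 = 0.01046 mol.
n(HNO3) used = 0.3021 x 0.007770 = 0.002347 mol, which equals the excess n(KOH).
So n(KOH) consumed by the sample = 0.01046 - 0.002347 = 0.008111 mol.
n(H2C4H4O6) = 0.008111 / 2 = 0.004056 mol.
mass H2C4H4O6 = 0.004056 x 150.09 = 0.6087 g, so %H2C4H4O6 = 0.6087/0.7650 x 100 = 79.6%.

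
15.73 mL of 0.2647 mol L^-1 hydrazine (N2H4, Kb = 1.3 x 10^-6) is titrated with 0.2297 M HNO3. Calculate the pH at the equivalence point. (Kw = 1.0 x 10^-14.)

n(N2H4) = 0.2647 x 0.01573 = 0.004164 mol; V(HNO3) at equivalence = 0.004164/0.2297 = 0.01813 L.
At equivalence the base is fully converted to N2H5+; total volume = 0.03386 L, so [N2H5+] = 0.004164/0.03386 = 0.1230 M.
Ka(N2H5+) = Kw/Kb = 1.0e-14 / 1.3 x 10^-6 = 7.69e-9.
[H^+] = sqrt(Ka x [N2H5+]) = sqrt(7.69e-9 x 0.1230) = 3.08e-5 M.
pH = -log(3.08e-5) = 4.51.

4.51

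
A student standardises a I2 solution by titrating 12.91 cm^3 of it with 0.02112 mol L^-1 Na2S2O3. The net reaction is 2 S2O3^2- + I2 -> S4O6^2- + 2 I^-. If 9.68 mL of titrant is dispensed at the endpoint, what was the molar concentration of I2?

0.00792 M

n(Na2S2O3) = 0.02112 x 0.009680 = 0.0002044 mol.
From the balanced equation, 2 mol Na2S2O3 reacts with 1 mol I2, so n(I2) = 0.0002044 x 1/2 = 0.0001022 mol.
[I2] = 0.0001022 / 0.01291 L = 0.00792 M.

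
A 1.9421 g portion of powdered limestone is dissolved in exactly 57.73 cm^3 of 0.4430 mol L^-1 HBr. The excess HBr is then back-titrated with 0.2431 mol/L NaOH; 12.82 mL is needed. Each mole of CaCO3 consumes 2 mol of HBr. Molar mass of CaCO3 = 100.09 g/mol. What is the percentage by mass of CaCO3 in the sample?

Total n(HBr) added = 0.4430 x 0.05773 = 0.02557 mol.
n(NaOH) used = 0.2431 x 0.01282 = 0.003117 mol, which equals the excess n(HBr).
So n(HBr) consumed by the sample = 0.02557 - 0.003117 = 0.02246 mol.
n(CaCO3) = 0.02246 / 2 = 0.01123 mol.
mass CaCO3 = 0.01123 x 100.09 = 1.124 g, so %CaCO3 = 1.124/1.9421 x 100 = 57.9%.

57.9%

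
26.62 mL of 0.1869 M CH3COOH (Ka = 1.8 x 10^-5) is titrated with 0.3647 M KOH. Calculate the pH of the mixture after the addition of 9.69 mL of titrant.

Initial n(CH3COOH) = 0.1869 x 0.02662 = 0.004975 mol.
n(KOH) added = 0.3647 x 0.009690 = 0.003534 mol, converting that many moles of CH3COOH to CH3COO-.
Remaining n(CH3COOH) = 0.001441 mol; n(CH3COO-) = 0.003534 mol.
By Henderson-Hasselbalch, pH = pKa + log([A^-]/[HA]) = 4.74 + log(0.003534/0.001441) = 4.74 + (+0.39) = 5.13.

5.13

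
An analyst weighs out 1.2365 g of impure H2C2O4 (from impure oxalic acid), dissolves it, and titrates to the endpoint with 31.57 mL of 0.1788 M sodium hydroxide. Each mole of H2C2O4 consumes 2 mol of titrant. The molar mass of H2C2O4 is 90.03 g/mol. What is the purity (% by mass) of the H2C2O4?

n(NaOH) = 0.1788 x 0.03157 = 0.005645 mol.
n(H2C2O4) = 0.005645 / 2 = 0.002822 mol.
mass of H2C2O4 = 0.002822 x 90.03 = 0.2541 g.
% purity = 0.2541 / 1.2365 x 100 = 20.5%.

20.5%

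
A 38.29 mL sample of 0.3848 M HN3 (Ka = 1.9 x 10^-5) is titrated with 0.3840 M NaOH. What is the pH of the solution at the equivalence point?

n(HN3) = 0.3848 x 0.03829 = 0.01473 mol; V(NaOH) at equivalence = 0.01473/0.3840 = 0.03837 L.
At equivalence all the acid is converted to N3-; total volume = 0.03829 + 0.03837 = 0.07666 L, so [N3-] = 0.01473/0.07666 = 0.1922 M.
Kb = Kw/Ka = 1.0e-14 / 1.9 x 10^-5 = 5.26e-10.
[OH^-] = sqrt(Kb x [N3-]) = sqrt(5.26e-10 x 0.1922) = 1.01e-5 M.
pOH = 5.00, so pH = 14.00 - 5.00 = 9.00.

9.00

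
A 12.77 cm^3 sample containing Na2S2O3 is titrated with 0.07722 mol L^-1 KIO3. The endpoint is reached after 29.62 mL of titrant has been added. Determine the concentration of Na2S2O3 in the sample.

n(KIO3) = 0.07722 x 0.02962 = 0.002287 mol.
From the balanced equation, 1 mol KIO3 reacts with 6 mol Na2S2O3, so n(Na2S2O3) = 0.002287 x 6/1 = 0.01372 mol.
[Na2S2O3] = 0.01372 / 0.01277 L = 1.07 M.

1.07 M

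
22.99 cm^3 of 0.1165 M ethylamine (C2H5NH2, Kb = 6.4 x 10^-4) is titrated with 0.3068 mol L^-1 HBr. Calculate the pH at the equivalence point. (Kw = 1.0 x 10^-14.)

5.94

n(C2H5NH2) = 0.1165 x 0.02299 = 0.002678 mol; V(HBr) at equivalence = 0.002678/0.3068 = 0.008730 L.
At equivalence the base is fully converted to C2H5NH3+; total volume = 0.03172 L, so [C2H5NH3+] = 0.002678/0.03172 = 0.08444 M.
Ka(C2H5NH3+) = Kw/Kb = 1.0e-14 / 6.4 x 10^-4 = 1.56e-11.
[H^+] = sqrt(Ka x [C2H5NH3+]) = sqrt(1.56e-11 x 0.08444) = 1.15e-6 M.
pH = -log(1.15e-6) = 5.94.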